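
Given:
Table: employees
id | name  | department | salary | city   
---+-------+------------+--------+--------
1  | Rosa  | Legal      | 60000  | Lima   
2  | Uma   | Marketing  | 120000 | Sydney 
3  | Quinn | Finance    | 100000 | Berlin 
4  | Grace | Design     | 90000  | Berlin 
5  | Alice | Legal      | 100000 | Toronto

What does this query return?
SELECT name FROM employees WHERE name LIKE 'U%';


LIKE 'U%' matches names starting with 'U'
Matching: 1

1 rows:
Uma


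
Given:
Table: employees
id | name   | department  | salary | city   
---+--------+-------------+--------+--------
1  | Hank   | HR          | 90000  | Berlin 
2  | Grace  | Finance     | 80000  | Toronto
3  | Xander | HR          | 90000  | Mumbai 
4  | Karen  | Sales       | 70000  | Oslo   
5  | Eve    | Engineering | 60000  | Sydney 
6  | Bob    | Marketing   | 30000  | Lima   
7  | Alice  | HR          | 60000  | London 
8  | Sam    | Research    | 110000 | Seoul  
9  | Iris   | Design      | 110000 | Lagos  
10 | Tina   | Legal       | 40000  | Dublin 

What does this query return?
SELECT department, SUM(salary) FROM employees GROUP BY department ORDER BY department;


Summing salary within each department:
  Design: 110000 = 110000
  Engineering: 60000 = 60000
  Finance: 80000 = 80000
  HR: 90000 + 90000 + 60000 = 240000
  Legal: 40000 = 40000
  Marketing: 30000 = 30000
  Research: 110000 = 110000
  Sales: 70000 = 70000


8 groups:
Design, 110000
Engineering, 60000
Finance, 80000
HR, 240000
Legal, 40000
Marketing, 30000
Research, 110000
Sales, 70000


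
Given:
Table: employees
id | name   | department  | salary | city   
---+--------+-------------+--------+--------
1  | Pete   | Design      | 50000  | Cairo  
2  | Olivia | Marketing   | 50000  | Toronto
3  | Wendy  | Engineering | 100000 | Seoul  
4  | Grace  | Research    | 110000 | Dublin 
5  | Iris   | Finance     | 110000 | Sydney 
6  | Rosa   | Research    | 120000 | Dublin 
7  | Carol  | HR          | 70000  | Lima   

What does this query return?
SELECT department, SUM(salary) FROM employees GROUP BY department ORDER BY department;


Summing salary within each department:
  Design: 50000 = 50000
  Engineering: 100000 = 100000
  Finance: 110000 = 110000
  HR: 70000 = 70000
  Marketing: 50000 = 50000
  Research: 110000 + 120000 = 230000


6 groups:
Design, 50000
Engineering, 100000
Finance, 110000
HR, 70000
Marketing, 50000
Research, 230000


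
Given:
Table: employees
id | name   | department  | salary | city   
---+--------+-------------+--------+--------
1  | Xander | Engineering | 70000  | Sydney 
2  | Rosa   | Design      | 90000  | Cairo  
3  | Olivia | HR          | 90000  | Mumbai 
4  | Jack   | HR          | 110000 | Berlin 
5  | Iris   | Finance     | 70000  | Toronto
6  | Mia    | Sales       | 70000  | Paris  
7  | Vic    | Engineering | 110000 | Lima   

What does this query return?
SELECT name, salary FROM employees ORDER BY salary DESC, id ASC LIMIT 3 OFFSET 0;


Sort by salary DESC (id ASC tiebreak), then skip 0 and take 3
Rows 1 through 3

3 rows:
Jack, 110000
Vic, 110000
Rosa, 90000


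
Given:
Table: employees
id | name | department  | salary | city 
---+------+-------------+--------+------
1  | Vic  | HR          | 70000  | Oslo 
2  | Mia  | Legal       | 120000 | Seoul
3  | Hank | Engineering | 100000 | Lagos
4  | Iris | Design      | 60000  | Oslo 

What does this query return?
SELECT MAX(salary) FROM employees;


Salaries: 70000, 120000, 100000, 60000
MAX = 120000

120000


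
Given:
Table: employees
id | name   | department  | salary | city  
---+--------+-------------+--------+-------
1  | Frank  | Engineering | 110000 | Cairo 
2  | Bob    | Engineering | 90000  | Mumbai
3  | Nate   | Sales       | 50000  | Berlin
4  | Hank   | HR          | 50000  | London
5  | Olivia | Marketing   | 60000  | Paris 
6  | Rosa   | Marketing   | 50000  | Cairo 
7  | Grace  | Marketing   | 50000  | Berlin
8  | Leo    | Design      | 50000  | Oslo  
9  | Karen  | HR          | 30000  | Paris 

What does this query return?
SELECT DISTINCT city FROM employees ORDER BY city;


All 'city' values (row order): Cairo, Mumbai, Berlin, London, Paris, Cairo, Berlin, Oslo, Paris
Removing duplicates leaves 6 unique value(s).

6 values:
Berlin
Cairo
London
Mumbai
Oslo
Paris


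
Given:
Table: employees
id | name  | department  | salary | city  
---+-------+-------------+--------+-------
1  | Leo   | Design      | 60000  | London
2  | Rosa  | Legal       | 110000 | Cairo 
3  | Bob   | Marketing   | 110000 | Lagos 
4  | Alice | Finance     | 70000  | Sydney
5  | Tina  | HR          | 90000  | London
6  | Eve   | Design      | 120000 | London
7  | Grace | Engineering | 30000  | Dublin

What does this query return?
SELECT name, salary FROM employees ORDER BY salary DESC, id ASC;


Sorting by salary DESC, then id ASC for ties

7 rows:
Eve, 120000
Rosa, 110000
Bob, 110000
Tina, 90000
Alice, 70000
Leo, 60000
Grace, 30000


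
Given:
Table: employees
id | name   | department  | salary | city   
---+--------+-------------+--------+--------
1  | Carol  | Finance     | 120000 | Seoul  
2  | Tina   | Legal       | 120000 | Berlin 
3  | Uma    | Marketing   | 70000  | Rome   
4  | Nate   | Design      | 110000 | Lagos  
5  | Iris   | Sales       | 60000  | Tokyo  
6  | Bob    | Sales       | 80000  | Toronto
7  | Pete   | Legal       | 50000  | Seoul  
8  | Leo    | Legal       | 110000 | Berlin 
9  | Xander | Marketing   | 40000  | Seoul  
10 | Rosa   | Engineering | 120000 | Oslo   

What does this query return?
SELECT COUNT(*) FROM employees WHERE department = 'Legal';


Counting rows where department = 'Legal'
  Tina -> MATCH
  Pete -> MATCH
  Leo -> MATCH


3


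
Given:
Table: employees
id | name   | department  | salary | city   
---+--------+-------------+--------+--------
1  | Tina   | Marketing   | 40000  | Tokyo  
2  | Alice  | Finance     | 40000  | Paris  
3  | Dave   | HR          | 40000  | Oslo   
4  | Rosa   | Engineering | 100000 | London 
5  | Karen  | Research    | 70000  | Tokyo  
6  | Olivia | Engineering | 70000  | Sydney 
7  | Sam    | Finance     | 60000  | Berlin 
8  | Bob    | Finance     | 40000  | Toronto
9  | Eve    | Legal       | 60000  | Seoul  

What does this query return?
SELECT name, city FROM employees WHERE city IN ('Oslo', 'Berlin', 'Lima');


Filtering: city IN ('Oslo', 'Berlin', 'Lima')
Matching: 2 rows

2 rows:
Dave, Oslo
Sam, Berlin


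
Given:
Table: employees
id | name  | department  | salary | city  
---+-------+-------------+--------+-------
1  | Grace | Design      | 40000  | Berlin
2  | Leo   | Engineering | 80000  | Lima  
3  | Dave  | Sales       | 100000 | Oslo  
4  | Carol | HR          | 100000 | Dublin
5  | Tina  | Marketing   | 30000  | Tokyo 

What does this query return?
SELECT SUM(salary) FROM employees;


SUM(salary) = 40000 + 80000 + 100000 + 100000 + 30000 = 350000

350000


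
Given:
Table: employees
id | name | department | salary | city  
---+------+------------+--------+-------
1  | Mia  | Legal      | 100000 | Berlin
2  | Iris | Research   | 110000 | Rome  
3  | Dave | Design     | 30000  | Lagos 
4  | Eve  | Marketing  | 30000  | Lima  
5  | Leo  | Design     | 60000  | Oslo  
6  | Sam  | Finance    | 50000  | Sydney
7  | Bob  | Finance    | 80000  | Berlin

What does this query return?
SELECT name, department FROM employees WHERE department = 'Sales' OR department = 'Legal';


Filtering: department = 'Sales' OR 'Legal'
Matching: 1 rows

1 rows:
Mia, Legal


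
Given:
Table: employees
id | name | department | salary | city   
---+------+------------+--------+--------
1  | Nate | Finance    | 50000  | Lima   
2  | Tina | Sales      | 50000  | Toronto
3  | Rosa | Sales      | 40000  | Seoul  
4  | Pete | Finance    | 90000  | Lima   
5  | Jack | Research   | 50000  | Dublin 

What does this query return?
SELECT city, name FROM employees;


Projecting columns: city, name

5 rows:
Lima, Nate
Toronto, Tina
Seoul, Rosa
Lima, Pete
Dublin, Jack


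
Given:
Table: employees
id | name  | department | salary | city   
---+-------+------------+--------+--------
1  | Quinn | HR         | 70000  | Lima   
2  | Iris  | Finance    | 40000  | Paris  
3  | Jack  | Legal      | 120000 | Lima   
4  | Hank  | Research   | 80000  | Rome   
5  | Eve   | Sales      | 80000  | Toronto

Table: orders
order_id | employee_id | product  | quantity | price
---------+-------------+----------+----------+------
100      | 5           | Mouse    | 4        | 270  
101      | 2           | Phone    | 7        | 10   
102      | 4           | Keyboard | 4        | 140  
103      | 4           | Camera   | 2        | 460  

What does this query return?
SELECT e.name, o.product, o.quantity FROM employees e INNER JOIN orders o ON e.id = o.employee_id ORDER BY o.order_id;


Joining employees.id = orders.employee_id:
  employee Eve (id=5) -> order Mouse
  employee Iris (id=2) -> order Phone
  employee Hank (id=4) -> order Keyboard
  employee Hank (id=4) -> order Camera


4 rows:
Eve, Mouse, 4
Iris, Phone, 7
Hank, Keyboard, 4
Hank, Camera, 2


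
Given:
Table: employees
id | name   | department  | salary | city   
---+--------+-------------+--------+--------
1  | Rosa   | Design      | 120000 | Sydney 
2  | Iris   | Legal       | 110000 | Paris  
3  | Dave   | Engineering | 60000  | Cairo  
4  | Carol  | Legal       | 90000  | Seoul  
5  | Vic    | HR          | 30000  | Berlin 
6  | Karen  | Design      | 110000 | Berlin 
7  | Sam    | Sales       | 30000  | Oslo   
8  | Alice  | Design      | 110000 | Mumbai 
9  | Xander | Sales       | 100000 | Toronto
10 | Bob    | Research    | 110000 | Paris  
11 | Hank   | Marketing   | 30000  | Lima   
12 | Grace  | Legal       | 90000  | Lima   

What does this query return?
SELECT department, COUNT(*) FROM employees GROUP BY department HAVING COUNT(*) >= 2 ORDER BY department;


Groups with count >= 2:
  Design: 3 -> PASS
  Legal: 3 -> PASS
  Sales: 2 -> PASS
  Engineering: 1 -> filtered out
  HR: 1 -> filtered out
  Marketing: 1 -> filtered out
  Research: 1 -> filtered out


3 groups:
Design, 3
Legal, 3
Sales, 2


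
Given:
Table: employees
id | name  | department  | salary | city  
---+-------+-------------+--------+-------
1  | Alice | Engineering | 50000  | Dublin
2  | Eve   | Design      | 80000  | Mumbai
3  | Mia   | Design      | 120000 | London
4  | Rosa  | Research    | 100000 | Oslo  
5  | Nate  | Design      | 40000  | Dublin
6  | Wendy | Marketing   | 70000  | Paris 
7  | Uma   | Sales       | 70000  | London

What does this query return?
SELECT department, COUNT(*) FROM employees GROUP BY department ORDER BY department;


Assigning each row to its department group:
  Alice -> Engineering
  Eve -> Design
  Mia -> Design
  Rosa -> Research
  Nate -> Design
  Wendy -> Marketing
  Uma -> Sales


5 groups:
Design, 3
Engineering, 1
Marketing, 1
Research, 1
Sales, 1


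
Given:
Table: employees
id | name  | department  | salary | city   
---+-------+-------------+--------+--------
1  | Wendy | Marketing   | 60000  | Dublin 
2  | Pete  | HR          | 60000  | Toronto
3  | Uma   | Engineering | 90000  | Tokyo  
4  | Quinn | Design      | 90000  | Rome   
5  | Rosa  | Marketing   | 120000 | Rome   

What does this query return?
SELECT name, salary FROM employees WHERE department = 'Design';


Filtering: department = 'Design'
Matching rows: 1

1 rows:
Quinn, 90000


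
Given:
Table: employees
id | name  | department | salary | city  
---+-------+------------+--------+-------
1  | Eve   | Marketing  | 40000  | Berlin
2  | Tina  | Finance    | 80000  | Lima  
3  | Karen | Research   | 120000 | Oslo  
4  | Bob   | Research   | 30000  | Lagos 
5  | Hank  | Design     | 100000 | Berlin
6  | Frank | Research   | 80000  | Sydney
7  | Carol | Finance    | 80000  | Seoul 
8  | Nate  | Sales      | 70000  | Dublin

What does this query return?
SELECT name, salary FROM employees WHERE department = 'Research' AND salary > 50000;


Filtering: department = 'Research' AND salary > 50000
Matching: 2 rows

2 rows:
Karen, 120000
Frank, 80000


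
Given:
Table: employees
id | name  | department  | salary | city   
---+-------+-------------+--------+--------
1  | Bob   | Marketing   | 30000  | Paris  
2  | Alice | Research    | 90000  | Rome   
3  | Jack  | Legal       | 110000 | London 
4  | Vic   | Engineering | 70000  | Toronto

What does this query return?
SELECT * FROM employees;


SELECT * returns all 4 rows with all columns

4 rows:
1, Bob, Marketing, 30000, Paris
2, Alice, Research, 90000, Rome
3, Jack, Legal, 110000, London
4, Vic, Engineering, 70000, Toronto


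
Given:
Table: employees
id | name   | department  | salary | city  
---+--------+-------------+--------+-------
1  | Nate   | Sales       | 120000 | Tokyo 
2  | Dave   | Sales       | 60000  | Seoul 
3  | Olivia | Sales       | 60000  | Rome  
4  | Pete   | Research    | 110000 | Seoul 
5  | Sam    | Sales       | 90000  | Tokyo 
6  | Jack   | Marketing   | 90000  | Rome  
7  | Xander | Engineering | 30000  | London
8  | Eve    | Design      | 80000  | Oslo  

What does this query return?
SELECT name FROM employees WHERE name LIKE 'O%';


LIKE 'O%' matches names starting with 'O'
Matching: 1

1 rows:
Olivia


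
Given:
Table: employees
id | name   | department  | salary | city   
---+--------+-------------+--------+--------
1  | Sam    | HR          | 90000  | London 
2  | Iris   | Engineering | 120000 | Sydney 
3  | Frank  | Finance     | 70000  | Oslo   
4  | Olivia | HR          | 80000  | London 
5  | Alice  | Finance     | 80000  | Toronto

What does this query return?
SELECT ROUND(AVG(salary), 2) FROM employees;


SUM(salary) = 440000
COUNT = 5
ROUND(AVG, 2) = ROUND(440000 / 5, 2) = 88000.0

88000.0


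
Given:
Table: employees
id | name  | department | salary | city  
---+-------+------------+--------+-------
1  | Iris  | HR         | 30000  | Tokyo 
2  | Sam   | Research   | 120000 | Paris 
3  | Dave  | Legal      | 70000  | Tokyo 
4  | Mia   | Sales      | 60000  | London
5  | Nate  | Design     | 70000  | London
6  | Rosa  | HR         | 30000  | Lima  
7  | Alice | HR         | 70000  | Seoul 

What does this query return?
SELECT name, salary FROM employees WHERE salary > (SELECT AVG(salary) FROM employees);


Subquery: AVG(salary) = 64285.71
Filtering: salary > 64285.71
  Sam (120000) -> MATCH
  Dave (70000) -> MATCH
  Nate (70000) -> MATCH
  Alice (70000) -> MATCH


4 rows:
Sam, 120000
Dave, 70000
Nate, 70000
Alice, 70000


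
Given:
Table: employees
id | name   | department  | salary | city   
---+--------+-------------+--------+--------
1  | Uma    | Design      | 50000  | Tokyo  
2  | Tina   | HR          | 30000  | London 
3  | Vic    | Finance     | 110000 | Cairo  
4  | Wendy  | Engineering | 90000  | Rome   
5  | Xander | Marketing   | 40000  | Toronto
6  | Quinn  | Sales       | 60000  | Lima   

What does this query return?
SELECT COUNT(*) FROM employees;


COUNT(*) counts all rows

6


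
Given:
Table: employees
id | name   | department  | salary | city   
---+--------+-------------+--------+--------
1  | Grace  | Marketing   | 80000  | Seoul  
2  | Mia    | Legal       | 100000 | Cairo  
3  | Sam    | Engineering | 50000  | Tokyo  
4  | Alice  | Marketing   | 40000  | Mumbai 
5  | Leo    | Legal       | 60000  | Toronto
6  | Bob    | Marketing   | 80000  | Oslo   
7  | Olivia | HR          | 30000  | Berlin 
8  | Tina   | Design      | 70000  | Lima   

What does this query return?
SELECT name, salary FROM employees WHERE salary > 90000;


Filtering: salary > 90000
Matching: 1 rows

1 rows:
Mia, 100000


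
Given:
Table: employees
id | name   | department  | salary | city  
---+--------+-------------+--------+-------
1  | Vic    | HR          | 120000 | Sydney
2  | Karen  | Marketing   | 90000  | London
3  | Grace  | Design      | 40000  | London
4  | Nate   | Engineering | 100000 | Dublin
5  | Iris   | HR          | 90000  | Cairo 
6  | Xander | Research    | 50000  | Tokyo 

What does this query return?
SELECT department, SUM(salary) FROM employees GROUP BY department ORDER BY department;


Summing salary within each department:
  Design: 40000 = 40000
  Engineering: 100000 = 100000
  HR: 120000 + 90000 = 210000
  Marketing: 90000 = 90000
  Research: 50000 = 50000


5 groups:
Design, 40000
Engineering, 100000
HR, 210000
Marketing, 90000
Research, 50000


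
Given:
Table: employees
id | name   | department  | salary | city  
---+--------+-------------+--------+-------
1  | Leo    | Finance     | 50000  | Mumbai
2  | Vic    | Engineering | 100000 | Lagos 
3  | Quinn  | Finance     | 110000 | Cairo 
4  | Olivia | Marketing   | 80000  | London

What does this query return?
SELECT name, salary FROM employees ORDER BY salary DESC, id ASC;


Sorting by salary DESC, then id ASC for ties

4 rows:
Quinn, 110000
Vic, 100000
Olivia, 80000
Leo, 50000


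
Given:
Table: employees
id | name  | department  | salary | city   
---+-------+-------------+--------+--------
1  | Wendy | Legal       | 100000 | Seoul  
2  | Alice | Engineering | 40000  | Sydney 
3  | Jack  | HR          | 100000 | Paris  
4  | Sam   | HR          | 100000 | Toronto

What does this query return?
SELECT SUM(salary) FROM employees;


SUM(salary) = 100000 + 40000 + 100000 + 100000 = 340000

340000


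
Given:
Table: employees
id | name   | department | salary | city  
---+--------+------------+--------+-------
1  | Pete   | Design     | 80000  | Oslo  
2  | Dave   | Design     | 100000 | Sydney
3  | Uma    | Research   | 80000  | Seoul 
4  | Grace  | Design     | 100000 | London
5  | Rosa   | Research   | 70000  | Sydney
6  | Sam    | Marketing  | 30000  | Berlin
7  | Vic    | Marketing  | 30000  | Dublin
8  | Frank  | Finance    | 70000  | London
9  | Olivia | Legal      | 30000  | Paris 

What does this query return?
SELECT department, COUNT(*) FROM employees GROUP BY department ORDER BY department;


Assigning each row to its department group:
  Pete -> Design
  Dave -> Design
  Uma -> Research
  Grace -> Design
  Rosa -> Research
  Sam -> Marketing
  Vic -> Marketing
  Frank -> Finance
  Olivia -> Legal


5 groups:
Design, 3
Finance, 1
Legal, 1
Marketing, 2
Research, 2


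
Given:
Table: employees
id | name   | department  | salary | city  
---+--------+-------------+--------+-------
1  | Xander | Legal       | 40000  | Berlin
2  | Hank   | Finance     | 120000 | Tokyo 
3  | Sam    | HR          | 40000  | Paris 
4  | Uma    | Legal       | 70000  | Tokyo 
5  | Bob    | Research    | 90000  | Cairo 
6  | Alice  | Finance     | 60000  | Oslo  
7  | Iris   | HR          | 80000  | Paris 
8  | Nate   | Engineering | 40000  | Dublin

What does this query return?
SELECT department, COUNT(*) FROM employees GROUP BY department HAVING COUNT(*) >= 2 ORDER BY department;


Groups with count >= 2:
  Finance: 2 -> PASS
  HR: 2 -> PASS
  Legal: 2 -> PASS
  Engineering: 1 -> filtered out
  Research: 1 -> filtered out


3 groups:
Finance, 2
HR, 2
Legal, 2


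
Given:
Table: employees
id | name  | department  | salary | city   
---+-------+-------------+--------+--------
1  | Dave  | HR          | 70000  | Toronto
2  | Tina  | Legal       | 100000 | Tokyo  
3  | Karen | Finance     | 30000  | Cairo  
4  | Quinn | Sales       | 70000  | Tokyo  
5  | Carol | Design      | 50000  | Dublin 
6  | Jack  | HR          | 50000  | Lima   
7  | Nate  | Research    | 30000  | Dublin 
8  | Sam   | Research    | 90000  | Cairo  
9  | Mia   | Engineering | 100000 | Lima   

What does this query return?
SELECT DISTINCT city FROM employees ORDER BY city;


All 'city' values (row order): Toronto, Tokyo, Cairo, Tokyo, Dublin, Lima, Dublin, Cairo, Lima
Removing duplicates leaves 5 unique value(s).

5 values:
Cairo
Dublin
Lima
Tokyo
Toronto


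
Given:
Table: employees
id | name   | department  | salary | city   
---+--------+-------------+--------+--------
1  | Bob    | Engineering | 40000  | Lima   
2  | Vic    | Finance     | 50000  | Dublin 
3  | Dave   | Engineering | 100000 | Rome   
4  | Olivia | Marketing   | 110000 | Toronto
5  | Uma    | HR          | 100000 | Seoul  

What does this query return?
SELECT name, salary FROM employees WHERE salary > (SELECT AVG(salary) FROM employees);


Subquery: AVG(salary) = 80000.0
Filtering: salary > 80000.0
  Dave (100000) -> MATCH
  Olivia (110000) -> MATCH
  Uma (100000) -> MATCH


3 rows:
Dave, 100000
Olivia, 110000
Uma, 100000


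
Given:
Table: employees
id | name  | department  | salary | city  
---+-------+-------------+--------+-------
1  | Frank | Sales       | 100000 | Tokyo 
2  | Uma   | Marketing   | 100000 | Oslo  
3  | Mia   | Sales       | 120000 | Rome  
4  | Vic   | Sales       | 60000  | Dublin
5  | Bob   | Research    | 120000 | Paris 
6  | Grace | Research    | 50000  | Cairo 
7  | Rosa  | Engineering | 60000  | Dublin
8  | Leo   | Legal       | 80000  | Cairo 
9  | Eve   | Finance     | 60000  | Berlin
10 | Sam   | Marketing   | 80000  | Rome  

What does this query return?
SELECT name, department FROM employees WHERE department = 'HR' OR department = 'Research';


Filtering: department = 'HR' OR 'Research'
Matching: 2 rows

2 rows:
Bob, Research
Grace, Research


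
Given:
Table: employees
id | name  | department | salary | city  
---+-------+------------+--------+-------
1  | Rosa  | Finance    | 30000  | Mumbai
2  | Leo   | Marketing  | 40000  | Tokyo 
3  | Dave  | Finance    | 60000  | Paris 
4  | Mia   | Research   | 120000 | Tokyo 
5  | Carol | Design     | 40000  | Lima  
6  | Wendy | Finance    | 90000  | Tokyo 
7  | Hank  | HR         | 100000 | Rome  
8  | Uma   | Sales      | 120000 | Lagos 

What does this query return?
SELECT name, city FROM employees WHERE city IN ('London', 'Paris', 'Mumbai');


Filtering: city IN ('London', 'Paris', 'Mumbai')
Matching: 2 rows

2 rows:
Rosa, Mumbai
Dave, Paris


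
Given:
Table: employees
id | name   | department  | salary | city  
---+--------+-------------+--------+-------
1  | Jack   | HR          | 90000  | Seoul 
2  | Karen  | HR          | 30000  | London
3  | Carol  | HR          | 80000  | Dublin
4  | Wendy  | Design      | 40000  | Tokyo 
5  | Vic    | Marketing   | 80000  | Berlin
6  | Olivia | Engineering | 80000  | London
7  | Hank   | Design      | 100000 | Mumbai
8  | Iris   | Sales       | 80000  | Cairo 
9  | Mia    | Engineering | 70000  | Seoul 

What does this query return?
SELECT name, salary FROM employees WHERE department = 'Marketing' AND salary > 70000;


Filtering: department = 'Marketing' AND salary > 70000
Matching: 1 rows

1 rows:
Vic, 80000


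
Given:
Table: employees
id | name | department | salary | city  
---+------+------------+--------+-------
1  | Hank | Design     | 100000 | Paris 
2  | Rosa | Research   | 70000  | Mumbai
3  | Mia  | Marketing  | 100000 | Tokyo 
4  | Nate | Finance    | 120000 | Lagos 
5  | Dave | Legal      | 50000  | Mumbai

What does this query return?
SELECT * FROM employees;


SELECT * returns all 5 rows with all columns

5 rows:
1, Hank, Design, 100000, Paris
2, Rosa, Research, 70000, Mumbai
3, Mia, Marketing, 100000, Tokyo
4, Nate, Finance, 120000, Lagos
5, Dave, Legal, 50000, Mumbai


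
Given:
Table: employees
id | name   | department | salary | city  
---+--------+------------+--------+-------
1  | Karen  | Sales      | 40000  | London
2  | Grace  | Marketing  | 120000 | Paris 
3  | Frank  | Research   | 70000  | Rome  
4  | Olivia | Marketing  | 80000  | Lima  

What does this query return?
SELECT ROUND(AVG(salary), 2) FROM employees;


SUM(salary) = 310000
COUNT = 4
ROUND(AVG, 2) = ROUND(310000 / 4, 2) = 77500.0

77500.0


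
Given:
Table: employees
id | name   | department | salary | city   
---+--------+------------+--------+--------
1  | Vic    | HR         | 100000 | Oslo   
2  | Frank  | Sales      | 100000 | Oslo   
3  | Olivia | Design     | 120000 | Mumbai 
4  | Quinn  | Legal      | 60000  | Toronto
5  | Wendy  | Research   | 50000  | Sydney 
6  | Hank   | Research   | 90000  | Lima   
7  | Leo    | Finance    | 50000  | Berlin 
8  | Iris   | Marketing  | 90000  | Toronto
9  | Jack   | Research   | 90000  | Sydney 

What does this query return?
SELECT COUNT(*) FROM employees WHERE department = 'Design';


Counting rows where department = 'Design'
  Olivia -> MATCH


1


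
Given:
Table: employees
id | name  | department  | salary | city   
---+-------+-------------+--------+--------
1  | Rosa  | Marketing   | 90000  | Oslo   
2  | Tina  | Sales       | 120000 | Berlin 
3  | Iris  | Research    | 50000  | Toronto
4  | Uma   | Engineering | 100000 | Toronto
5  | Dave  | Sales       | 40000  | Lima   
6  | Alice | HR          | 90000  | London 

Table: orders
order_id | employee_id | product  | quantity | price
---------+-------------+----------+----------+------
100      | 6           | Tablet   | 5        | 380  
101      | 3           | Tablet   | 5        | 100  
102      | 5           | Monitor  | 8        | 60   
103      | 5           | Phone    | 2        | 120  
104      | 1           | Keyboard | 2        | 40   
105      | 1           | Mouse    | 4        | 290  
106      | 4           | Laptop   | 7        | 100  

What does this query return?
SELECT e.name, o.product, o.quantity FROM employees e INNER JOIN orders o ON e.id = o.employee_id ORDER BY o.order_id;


Joining employees.id = orders.employee_id:
  employee Alice (id=6) -> order Tablet
  employee Iris (id=3) -> order Tablet
  employee Dave (id=5) -> order Monitor
  employee Dave (id=5) -> order Phone
  employee Rosa (id=1) -> order Keyboard
  employee Rosa (id=1) -> order Mouse
  employee Uma (id=4) -> order Laptop


7 rows:
Alice, Tablet, 5
Iris, Tablet, 5
Dave, Monitor, 8
Dave, Phone, 2
Rosa, Keyboard, 2
Rosa, Mouse, 4
Uma, Laptop, 7


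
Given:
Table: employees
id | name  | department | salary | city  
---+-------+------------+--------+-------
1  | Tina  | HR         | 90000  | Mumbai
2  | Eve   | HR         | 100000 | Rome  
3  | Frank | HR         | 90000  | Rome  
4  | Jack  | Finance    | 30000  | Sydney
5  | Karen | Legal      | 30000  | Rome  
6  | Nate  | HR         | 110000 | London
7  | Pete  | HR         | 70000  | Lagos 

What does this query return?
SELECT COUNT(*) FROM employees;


COUNT(*) counts all rows

7


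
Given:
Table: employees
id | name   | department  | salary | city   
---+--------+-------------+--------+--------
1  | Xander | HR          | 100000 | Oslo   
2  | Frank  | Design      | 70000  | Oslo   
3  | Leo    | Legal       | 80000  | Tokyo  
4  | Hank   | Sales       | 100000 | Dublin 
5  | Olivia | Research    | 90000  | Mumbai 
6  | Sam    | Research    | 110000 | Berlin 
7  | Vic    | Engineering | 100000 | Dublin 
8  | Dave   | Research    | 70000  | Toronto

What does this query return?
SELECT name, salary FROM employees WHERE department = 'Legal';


Filtering: department = 'Legal'
Matching rows: 1

1 rows:
Leo, 80000


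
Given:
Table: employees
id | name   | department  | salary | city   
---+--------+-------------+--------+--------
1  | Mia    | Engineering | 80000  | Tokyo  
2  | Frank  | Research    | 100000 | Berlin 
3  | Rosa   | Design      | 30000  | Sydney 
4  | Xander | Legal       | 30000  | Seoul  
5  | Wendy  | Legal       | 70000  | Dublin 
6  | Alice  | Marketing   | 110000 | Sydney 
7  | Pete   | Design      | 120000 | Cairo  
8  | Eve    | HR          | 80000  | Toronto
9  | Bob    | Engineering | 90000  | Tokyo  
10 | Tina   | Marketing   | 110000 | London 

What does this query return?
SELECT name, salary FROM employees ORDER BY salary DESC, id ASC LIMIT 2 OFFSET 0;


Sort by salary DESC (id ASC tiebreak), then skip 0 and take 2
Rows 1 through 2

2 rows:
Pete, 120000
Alice, 110000


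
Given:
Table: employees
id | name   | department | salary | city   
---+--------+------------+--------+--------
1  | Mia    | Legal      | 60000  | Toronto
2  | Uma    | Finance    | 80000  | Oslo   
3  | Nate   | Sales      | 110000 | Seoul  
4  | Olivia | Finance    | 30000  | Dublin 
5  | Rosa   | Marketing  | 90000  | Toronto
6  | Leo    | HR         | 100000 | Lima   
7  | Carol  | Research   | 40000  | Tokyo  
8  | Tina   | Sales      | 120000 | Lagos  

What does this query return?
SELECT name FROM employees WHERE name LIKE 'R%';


LIKE 'R%' matches names starting with 'R'
Matching: 1

1 rows:
Rosa


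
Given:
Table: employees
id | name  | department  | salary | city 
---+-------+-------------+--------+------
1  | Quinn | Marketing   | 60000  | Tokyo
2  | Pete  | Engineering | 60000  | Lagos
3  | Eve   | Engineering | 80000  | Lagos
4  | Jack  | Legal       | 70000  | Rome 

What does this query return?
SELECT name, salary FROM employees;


Projecting columns: name, salary

4 rows:
Quinn, 60000
Pete, 60000
Eve, 80000
Jack, 70000


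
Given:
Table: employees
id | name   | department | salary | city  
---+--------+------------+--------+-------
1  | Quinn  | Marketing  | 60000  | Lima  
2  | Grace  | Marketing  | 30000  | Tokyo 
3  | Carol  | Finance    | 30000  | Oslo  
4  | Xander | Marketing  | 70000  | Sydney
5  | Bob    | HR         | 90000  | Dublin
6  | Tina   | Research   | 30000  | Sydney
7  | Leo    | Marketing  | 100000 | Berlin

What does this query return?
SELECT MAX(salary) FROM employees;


Salaries: 60000, 30000, 30000, 70000, 90000, 30000, 100000
MAX = 100000

100000


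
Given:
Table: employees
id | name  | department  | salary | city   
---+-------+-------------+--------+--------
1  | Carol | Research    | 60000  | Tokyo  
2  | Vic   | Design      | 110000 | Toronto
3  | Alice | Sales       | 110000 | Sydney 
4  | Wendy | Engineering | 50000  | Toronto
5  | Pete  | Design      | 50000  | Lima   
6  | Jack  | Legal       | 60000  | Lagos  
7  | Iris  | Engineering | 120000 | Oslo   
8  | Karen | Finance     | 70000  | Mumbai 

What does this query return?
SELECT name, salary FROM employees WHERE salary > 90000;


Filtering: salary > 90000
Matching: 3 rows

3 rows:
Vic, 110000
Alice, 110000
Iris, 120000


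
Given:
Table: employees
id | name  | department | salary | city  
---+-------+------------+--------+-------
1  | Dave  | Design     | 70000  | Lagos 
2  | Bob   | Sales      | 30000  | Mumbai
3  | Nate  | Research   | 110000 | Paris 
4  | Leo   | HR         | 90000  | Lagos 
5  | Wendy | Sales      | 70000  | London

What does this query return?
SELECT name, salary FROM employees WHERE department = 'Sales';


Filtering: department = 'Sales'
Matching rows: 2

2 rows:
Bob, 30000
Wendy, 70000


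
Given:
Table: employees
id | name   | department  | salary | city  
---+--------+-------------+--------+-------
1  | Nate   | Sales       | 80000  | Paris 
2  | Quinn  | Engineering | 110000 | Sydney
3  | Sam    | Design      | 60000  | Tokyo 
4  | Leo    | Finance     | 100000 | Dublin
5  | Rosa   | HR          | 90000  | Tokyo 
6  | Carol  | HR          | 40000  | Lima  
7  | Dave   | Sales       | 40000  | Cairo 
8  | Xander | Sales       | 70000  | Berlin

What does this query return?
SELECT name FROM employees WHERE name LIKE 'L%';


LIKE 'L%' matches names starting with 'L'
Matching: 1

1 rows:
Leo


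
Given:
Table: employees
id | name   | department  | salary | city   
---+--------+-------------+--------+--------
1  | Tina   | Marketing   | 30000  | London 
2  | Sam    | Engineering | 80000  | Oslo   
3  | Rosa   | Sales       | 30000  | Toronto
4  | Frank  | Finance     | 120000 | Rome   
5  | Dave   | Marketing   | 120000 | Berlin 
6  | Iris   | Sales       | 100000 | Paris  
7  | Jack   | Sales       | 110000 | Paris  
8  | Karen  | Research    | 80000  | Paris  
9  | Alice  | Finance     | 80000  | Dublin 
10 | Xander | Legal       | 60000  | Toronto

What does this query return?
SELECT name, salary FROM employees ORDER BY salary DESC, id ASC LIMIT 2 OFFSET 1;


Sort by salary DESC (id ASC tiebreak), then skip 1 and take 2
Rows 2 through 3

2 rows:
Dave, 120000
Jack, 110000


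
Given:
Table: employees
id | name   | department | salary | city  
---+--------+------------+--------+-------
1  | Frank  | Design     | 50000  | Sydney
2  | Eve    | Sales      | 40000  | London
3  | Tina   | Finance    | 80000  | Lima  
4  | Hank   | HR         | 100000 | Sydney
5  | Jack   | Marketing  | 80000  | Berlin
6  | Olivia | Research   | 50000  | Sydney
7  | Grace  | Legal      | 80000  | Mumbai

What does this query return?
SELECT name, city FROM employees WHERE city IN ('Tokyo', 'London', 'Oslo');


Filtering: city IN ('Tokyo', 'London', 'Oslo')
Matching: 1 rows

1 rows:
Eve, London


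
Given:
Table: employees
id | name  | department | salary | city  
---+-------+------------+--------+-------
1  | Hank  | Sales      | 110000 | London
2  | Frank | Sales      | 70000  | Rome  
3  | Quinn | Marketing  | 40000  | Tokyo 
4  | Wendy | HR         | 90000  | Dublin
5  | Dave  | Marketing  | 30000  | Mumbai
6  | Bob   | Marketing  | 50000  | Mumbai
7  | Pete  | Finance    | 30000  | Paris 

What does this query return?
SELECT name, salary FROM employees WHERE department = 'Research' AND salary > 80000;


Filtering: department = 'Research' AND salary > 80000
Matching: 0 rows

Empty result set (0 rows)


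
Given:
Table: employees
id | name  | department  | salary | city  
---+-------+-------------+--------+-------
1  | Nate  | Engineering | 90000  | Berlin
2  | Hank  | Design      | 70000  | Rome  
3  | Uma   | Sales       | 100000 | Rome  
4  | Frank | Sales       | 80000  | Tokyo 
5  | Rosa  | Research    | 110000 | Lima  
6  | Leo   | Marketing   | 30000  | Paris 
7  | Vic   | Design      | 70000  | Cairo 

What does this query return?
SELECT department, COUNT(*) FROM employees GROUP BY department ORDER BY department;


Assigning each row to its department group:
  Nate -> Engineering
  Hank -> Design
  Uma -> Sales
  Frank -> Sales
  Rosa -> Research
  Leo -> Marketing
  Vic -> Design


5 groups:
Design, 2
Engineering, 1
Marketing, 1
Research, 1
Sales, 2


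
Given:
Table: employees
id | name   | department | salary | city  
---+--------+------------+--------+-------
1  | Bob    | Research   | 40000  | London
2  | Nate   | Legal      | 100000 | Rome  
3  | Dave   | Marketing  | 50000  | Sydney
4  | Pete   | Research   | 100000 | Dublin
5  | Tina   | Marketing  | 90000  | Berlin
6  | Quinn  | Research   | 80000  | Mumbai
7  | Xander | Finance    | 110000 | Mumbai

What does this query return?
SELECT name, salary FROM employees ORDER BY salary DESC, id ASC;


Sorting by salary DESC, then id ASC for ties

7 rows:
Xander, 110000
Nate, 100000
Pete, 100000
Tina, 90000
Quinn, 80000
Dave, 50000
Bob, 40000


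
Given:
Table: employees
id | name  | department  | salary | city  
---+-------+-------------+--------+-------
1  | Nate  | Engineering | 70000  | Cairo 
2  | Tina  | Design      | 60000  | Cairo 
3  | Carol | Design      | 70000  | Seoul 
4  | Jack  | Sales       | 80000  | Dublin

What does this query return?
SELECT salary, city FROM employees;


Projecting columns: salary, city

4 rows:
70000, Cairo
60000, Cairo
70000, Seoul
80000, Dublin


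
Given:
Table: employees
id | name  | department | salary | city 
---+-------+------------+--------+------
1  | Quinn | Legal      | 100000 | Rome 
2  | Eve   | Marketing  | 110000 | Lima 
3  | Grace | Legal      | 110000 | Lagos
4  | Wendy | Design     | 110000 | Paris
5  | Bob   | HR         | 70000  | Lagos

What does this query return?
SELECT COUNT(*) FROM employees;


COUNT(*) counts all rows

5


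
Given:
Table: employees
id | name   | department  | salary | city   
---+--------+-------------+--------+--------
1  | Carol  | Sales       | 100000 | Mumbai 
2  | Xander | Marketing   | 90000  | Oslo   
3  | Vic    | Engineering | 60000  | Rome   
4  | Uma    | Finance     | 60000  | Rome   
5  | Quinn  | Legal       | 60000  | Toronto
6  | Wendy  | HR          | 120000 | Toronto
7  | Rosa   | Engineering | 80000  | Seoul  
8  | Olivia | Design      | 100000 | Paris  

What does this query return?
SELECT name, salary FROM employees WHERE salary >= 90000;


Filtering: salary >= 90000
Matching: 4 rows

4 rows:
Carol, 100000
Xander, 90000
Wendy, 120000
Olivia, 100000


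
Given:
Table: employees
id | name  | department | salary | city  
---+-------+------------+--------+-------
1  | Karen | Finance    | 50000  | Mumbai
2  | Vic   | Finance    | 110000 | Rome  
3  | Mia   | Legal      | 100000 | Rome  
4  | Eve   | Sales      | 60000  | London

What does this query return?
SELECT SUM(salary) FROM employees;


SUM(salary) = 50000 + 110000 + 100000 + 60000 = 320000

320000


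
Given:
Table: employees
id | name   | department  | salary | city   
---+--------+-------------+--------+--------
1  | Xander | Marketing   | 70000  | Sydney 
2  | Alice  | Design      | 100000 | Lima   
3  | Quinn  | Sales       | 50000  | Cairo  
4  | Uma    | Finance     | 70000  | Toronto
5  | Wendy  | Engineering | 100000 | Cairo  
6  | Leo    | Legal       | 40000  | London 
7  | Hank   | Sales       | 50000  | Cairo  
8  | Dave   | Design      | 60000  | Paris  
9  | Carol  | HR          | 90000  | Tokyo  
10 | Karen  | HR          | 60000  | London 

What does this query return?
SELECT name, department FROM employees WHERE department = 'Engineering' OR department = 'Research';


Filtering: department = 'Engineering' OR 'Research'
Matching: 1 rows

1 rows:
Wendy, Engineering


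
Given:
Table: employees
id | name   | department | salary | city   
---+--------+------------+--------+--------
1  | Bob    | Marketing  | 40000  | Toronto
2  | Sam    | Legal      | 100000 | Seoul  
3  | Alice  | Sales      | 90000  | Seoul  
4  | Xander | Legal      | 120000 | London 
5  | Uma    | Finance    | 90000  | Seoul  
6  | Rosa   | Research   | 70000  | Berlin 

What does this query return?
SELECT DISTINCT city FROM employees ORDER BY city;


All 'city' values (row order): Toronto, Seoul, Seoul, London, Seoul, Berlin
Removing duplicates leaves 4 unique value(s).

4 values:
Berlin
London
Seoul
Toronto


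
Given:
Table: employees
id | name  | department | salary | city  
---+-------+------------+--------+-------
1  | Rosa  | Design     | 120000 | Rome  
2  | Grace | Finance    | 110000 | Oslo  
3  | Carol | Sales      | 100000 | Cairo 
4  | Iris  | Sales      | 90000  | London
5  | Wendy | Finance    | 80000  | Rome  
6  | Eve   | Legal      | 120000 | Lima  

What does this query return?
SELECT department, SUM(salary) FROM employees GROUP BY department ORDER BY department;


Summing salary within each department:
  Design: 120000 = 120000
  Finance: 110000 + 80000 = 190000
  Legal: 120000 = 120000
  Sales: 100000 + 90000 = 190000


4 groups:
Design, 120000
Finance, 190000
Legal, 120000
Sales, 190000


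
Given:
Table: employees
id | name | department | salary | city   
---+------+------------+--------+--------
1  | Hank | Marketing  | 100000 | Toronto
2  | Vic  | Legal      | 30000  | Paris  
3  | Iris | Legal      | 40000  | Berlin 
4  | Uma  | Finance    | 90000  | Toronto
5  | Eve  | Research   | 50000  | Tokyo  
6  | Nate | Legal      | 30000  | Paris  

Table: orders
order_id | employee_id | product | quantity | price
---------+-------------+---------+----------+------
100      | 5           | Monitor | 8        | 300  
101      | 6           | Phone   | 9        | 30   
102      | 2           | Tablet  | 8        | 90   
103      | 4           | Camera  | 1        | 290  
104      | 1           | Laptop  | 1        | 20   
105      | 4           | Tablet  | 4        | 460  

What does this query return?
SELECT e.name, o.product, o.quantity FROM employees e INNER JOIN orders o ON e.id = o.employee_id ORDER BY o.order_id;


Joining employees.id = orders.employee_id:
  employee Eve (id=5) -> order Monitor
  employee Nate (id=6) -> order Phone
  employee Vic (id=2) -> order Tablet
  employee Uma (id=4) -> order Camera
  employee Hank (id=1) -> order Laptop
  employee Uma (id=4) -> order Tablet


6 rows:
Eve, Monitor, 8
Nate, Phone, 9
Vic, Tablet, 8
Uma, Camera, 1
Hank, Laptop, 1
Uma, Tablet, 4


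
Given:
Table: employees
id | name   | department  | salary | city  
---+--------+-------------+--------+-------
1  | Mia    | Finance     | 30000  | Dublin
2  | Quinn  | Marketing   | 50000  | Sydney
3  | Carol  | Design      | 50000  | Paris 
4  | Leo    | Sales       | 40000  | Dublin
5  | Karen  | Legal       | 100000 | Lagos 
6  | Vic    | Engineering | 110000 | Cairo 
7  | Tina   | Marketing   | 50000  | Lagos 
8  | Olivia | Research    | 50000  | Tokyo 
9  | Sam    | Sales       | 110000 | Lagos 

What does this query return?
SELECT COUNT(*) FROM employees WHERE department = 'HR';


Counting rows where department = 'HR'


0
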